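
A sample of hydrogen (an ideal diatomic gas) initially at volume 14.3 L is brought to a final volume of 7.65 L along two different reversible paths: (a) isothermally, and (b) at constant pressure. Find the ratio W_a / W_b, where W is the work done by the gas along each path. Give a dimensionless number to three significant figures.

W_a / W_b ≈ 1.35

Path (a) isothermal: W = P₁V₁ ln(V₂/V₁) → W_a/(P₁V₁) = -0.6256.
Path (b) isobaric: W = P₁(V₂ − V₁) → W_b/(P₁V₁) = -0.465.
W_a / W_b = -0.6256 / -0.465 = 1.345.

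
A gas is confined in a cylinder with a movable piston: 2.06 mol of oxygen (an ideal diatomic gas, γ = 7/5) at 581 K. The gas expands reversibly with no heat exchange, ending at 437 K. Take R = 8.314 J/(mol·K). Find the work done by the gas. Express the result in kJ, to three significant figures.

Adiabatic ⇒ Q = 0, so W_by = −ΔU = nCᵥ(T₁ − T₂).
Cᵥ = 5R/2 = 20.79 J/(mol·K).
W = (2.06)(20.79)(581 − 437) = 6166 J.

W ≈ 6.17 kJ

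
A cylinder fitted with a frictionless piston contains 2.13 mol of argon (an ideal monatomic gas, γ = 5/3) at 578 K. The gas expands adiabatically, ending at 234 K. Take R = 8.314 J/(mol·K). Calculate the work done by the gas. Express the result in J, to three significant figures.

Adiabatic ⇒ Q = 0, so W_by = −ΔU = nCᵥ(T₁ − T₂).
Cᵥ = 3R/2 = 12.47 J/(mol·K).
W = (2.13)(12.47)(578 − 234) = 9138 J.

W ≈ 9140 J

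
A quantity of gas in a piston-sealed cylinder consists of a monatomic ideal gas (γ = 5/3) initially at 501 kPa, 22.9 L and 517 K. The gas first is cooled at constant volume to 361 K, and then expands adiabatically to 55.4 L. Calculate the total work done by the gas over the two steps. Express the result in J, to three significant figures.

W_total ≈ 5350 J

Step 1 (isochoric): W = 0 (constant volume).
After step 1: P = 349.8 kPa (V unchanged).
Step 2 (adiabatic): W = (P₁V₁ − P₂V₂)/(γ−1) = (8011 − 4445)/0.667 = 5349 J.
W_total = 0 + 5349 = 5349 J.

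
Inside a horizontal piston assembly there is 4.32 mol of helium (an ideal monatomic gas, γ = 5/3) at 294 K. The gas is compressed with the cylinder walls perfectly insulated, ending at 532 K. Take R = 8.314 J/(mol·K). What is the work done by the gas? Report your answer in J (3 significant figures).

Adiabatic ⇒ Q = 0, so W_by = −ΔU = nCᵥ(T₁ − T₂).
Cᵥ = 3R/2 = 12.47 J/(mol·K).
W = (4.32)(12.47)(294 − 532) = -12822 J.

W ≈ -12800 J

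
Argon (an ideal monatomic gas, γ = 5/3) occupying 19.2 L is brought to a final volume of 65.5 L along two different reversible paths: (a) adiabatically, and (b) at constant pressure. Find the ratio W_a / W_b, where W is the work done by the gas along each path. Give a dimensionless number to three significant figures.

W_a / W_b ≈ 0.348

Path (a) adiabatic: W = P₁V₁(1 − (V₁/V₂)^(γ−1))/(γ−1) → W_a/(P₁V₁) = 0.8381.
Path (b) isobaric: W = P₁(V₂ − V₁) → W_b/(P₁V₁) = 2.411.
W_a / W_b = 0.8381 / 2.411 = 0.3475.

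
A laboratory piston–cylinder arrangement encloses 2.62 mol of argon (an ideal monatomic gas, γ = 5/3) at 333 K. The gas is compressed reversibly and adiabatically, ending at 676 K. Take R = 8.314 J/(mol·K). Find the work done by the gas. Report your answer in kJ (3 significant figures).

W ≈ -11.2 kJ

Adiabatic ⇒ Q = 0, so W_by = −ΔU = nCᵥ(T₁ − T₂).
Cᵥ = 3R/2 = 12.47 J/(mol·K).
W = (2.62)(12.47)(333 − 676) = -11207 J.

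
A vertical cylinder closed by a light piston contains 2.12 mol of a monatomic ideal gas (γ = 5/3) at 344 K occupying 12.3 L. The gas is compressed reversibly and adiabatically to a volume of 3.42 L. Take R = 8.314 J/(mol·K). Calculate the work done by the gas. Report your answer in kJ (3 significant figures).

W ≈ -12.3 kJ

Adiabatic: TV^(γ−1) = const with γ = 5/3.
T₂ = T₁ (V₁/V₂)^(γ−1) = 344 × (12.3/3.42)^0.667 = 344 × 2.347 = 807.5 K.
W_by = nCᵥ(T₁ − T₂) = (2.12)(12.47)(344 − 807.5) = -12254 J.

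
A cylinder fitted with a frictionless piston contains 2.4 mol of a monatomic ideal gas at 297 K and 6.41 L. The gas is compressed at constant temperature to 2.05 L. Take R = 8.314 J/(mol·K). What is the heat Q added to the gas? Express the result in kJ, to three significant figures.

Q ≈ -6.76 kJ

Isothermal ⇒ ΔU = 0, so Q = W = nRT ln(V₂/V₁).
Q = (2.4)(8.314)(297) ln(2.05/6.41) = 5926 × -1.14 = -6756 J.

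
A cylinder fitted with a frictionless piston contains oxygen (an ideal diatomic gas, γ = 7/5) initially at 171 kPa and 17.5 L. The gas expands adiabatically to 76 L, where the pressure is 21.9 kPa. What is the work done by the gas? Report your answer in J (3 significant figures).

Adiabatic: W = (P₁V₁ − P₂V₂)/(γ − 1) with γ = 7/5.
P₁V₁ = 2992 J, P₂V₂ = 1664 J.
W = (2992 − 1664) / 0.4 = 3320 J.

W ≈ 3320 J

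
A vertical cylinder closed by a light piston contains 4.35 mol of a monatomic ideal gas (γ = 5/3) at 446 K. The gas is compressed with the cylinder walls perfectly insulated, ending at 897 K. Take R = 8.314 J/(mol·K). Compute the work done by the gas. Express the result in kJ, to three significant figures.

W ≈ -24.5 kJ

Adiabatic ⇒ Q = 0, so W_by = −ΔU = nCᵥ(T₁ − T₂).
Cᵥ = 3R/2 = 12.47 J/(mol·K).
W = (4.35)(12.47)(446 − 897) = -24466 J.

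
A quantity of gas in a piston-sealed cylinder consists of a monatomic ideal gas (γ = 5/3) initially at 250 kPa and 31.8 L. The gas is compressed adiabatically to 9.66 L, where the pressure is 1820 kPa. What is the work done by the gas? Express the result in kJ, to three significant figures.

W ≈ -14.4 kJ

Adiabatic: W = (P₁V₁ − P₂V₂)/(γ − 1) with γ = 5/3.
P₁V₁ = 7950 J, P₂V₂ = 17581 J.
W = (7950 − 17581) / 0.6667 = -14447 J.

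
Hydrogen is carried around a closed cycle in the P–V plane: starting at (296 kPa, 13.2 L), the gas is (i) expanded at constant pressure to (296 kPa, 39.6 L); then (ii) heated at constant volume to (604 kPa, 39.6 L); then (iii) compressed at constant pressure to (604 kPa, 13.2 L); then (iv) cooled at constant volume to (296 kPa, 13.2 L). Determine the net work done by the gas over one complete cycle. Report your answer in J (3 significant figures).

Constant-volume legs do no work.
W(i) = (296)(39.6 − 13.2) = 7814 J; W(iii) = (604)(13.2 − 39.6) = -15946 J.
W_net = 7814 − 15946 = -8131 J (the counter-clockwise enclosed area).

W_net ≈ -8130 J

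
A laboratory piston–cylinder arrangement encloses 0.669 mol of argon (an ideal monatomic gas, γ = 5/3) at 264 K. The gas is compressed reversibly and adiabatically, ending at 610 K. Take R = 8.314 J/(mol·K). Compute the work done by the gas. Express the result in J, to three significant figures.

Adiabatic ⇒ Q = 0, so W_by = −ΔU = nCᵥ(T₁ − T₂).
Cᵥ = 3R/2 = 12.47 J/(mol·K).
W = (0.669)(12.47)(264 − 610) = -2887 J.

W ≈ -2890 J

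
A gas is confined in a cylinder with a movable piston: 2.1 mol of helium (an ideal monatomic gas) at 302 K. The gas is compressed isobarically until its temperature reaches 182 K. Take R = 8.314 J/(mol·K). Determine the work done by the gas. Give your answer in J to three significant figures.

Isobaric: W = P ΔV = nR ΔT.
W = (2.1)(8.314)(182 − 302) = -2095 J.

W ≈ -2100 J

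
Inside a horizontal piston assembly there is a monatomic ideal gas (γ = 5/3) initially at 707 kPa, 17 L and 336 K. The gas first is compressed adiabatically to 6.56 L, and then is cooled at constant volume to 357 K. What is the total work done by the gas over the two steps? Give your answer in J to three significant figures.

Step 1 (adiabatic): W = (P₁V₁ − P₂V₂)/(γ−1) = (12019 − 22676)/0.667 = -15985 J.
Step 2 (isochoric): W = 0 (constant volume).
W_total = -15985 + 0 = -15985 J.

W_total ≈ -16000 J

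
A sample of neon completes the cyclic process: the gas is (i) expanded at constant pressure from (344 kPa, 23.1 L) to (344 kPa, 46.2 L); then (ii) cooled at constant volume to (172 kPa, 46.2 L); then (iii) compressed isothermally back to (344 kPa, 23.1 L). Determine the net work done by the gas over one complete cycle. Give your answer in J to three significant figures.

W_net ≈ 2440 J

Leg (i): W = PΔV = (344)(46.2 − 23.1) = 7946 J.
Leg (ii): W = 0.
Leg (iii): W = PᵢVᵢ ln(V_f/Vᵢ) = (7946) ln(23.1/46.2) = -5508 J.
W_net = 7946 − 5508 = 2438 J.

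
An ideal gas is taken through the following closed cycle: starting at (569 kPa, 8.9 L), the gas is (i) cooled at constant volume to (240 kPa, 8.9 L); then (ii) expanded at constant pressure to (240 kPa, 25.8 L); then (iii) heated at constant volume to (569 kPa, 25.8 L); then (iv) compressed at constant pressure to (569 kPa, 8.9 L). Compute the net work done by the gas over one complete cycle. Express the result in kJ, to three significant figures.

W_net ≈ -5.56 kJ

Constant-volume legs do no work.
W(ii) = (240)(25.8 − 8.9) = 4056 J; W(iv) = (569)(8.9 − 25.8) = -9616 J.
W_net = 4056 − 9616 = -5560 J (the counter-clockwise enclosed area).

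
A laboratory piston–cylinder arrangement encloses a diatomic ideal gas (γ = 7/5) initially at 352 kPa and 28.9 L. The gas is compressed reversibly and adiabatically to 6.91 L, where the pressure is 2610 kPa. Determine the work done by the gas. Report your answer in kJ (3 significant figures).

Adiabatic: W = (P₁V₁ − P₂V₂)/(γ − 1) with γ = 7/5.
P₁V₁ = 10173 J, P₂V₂ = 18035 J.
W = (10173 − 18035) / 0.4 = -19656 J.

W ≈ -19.7 kJ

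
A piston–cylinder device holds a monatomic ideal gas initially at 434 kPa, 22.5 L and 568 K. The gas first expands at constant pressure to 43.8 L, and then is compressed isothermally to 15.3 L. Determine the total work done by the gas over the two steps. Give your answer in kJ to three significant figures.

Step 1 (isobaric): W = PΔV = (434 kPa)(43.8 − 22.5 L) = 9244 J.
After step 1: P = 434 kPa, V = 43.8 L, T = 1106 K.
Step 2 (isothermal): W = P₁V₁ ln(V₂/V₁) = (19009) ln(15.3/43.8) = -19994 J.
W_total = 9244 − 19994 = -10749 J.

W_total ≈ -10.7 kJ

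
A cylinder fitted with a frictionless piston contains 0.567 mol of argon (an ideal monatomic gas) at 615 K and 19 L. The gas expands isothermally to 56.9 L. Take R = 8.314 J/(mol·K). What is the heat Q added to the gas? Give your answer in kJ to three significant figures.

Isothermal ⇒ ΔU = 0, so Q = W = nRT ln(V₂/V₁).
Q = (0.567)(8.314)(615) ln(56.9/19) = 2899 × 1.097 = 3180 J.

Q ≈ 3.18 kJ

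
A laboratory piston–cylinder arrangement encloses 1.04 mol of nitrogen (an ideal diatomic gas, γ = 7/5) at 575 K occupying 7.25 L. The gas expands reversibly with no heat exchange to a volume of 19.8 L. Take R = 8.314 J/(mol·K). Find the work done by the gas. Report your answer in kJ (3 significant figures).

Adiabatic: TV^(γ−1) = const with γ = 7/5.
T₂ = T₁ (V₁/V₂)^(γ−1) = 575 × (7.25/19.8)^0.4 = 575 × 0.6691 = 384.7 K.
W_by = nCᵥ(T₁ − T₂) = (1.04)(20.79)(575 − 384.7) = 4113 J.

W ≈ 4.11 kJ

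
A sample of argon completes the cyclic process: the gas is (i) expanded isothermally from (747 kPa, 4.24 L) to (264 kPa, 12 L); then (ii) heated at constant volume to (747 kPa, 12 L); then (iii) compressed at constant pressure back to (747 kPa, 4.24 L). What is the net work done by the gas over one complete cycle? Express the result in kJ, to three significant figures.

Leg (i): W = PᵢVᵢ ln(V_f/Vᵢ) = (3167) ln(12/4.24) = 3295 J.
Leg (ii): W = 0.
Leg (iii): W = PΔV = (747)(4.24 − 12) = -5797 J.
W_net = 3295 − 5797 = -2502 J.

W_net ≈ -2.50 kJ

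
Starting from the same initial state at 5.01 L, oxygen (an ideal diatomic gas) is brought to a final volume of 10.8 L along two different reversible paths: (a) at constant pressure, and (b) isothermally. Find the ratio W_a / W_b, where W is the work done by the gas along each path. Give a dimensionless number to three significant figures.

W_a / W_b ≈ 1.50

Path (a) isobaric: W = P₁(V₂ − V₁) → W_a/(P₁V₁) = 1.156.
Path (b) isothermal: W = P₁V₁ ln(V₂/V₁) → W_b/(P₁V₁) = 0.7681.
W_a / W_b = 1.156 / 0.7681 = 1.505.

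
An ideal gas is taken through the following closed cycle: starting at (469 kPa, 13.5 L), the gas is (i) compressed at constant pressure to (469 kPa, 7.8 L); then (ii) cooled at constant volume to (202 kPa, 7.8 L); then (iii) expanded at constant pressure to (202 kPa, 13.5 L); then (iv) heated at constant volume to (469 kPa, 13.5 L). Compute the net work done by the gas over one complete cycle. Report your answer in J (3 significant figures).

Constant-volume legs do no work.
W(i) = (469)(7.8 − 13.5) = -2673 J; W(iii) = (202)(13.5 − 7.8) = 1151 J.
W_net = -2673 + 1151 = -1522 J (the counter-clockwise enclosed area).

W_net ≈ -1520 J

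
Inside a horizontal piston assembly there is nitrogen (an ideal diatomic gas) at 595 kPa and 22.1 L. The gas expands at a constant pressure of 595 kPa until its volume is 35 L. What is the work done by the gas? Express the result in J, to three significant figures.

W ≈ 7680 J

Isobaric: W = P ΔV.
W = (595 kPa)(35 − 22.1 L) = (595)(12.9) = 7675 J.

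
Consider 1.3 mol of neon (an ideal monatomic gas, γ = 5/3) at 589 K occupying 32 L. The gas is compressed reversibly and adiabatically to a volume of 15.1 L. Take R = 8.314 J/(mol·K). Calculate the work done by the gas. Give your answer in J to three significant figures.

Adiabatic: TV^(γ−1) = const with γ = 5/3.
T₂ = T₁ (V₁/V₂)^(γ−1) = 589 × (32/15.1)^0.667 = 589 × 1.65 = 971.8 K.
W_by = nCᵥ(T₁ − T₂) = (1.3)(12.47)(589 − 971.8) = -6206 J.

W ≈ -6210 J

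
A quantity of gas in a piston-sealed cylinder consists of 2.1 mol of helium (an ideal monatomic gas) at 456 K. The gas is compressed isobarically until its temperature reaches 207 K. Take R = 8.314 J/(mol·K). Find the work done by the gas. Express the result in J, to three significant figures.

W ≈ -4350 J

Isobaric: W = P ΔV = nR ΔT.
W = (2.1)(8.314)(207 − 456) = -4347 J.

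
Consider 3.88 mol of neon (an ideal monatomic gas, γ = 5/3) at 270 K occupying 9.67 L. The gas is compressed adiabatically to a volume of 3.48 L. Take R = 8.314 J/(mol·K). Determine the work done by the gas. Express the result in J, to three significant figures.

W ≈ -12800 J

Adiabatic: TV^(γ−1) = const with γ = 5/3.
T₂ = T₁ (V₁/V₂)^(γ−1) = 270 × (9.67/3.48)^0.667 = 270 × 1.977 = 533.7 K.
W_by = nCᵥ(T₁ − T₂) = (3.88)(12.47)(270 − 533.7) = -12758 J.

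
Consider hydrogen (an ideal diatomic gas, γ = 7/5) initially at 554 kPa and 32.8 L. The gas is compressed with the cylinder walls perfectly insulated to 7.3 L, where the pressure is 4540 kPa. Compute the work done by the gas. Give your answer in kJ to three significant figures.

Adiabatic: W = (P₁V₁ − P₂V₂)/(γ − 1) with γ = 7/5.
P₁V₁ = 18171 J, P₂V₂ = 33142 J.
W = (18171 − 33142) / 0.4 = -37427 J.

W ≈ -37.4 kJ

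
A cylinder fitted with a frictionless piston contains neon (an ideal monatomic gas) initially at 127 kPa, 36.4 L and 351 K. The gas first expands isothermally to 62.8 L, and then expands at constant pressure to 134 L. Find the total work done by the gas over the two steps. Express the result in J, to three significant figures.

Step 1 (isothermal): W = P₁V₁ ln(V₂/V₁) = (4623) ln(62.8/36.4) = 2521 J.
After step 1: P = 73.61 kPa, V = 62.8 L, T = 351 K.
Step 2 (isobaric): W = PΔV = (73.61 kPa)(134 − 62.8 L) = 5241 J.
W_total = 2521 + 5241 = 7762 J.

W_total ≈ 7760 J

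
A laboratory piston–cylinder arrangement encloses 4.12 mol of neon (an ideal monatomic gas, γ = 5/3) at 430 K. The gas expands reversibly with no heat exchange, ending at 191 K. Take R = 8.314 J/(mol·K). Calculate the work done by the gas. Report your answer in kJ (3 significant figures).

Adiabatic ⇒ Q = 0, so W_by = −ΔU = nCᵥ(T₁ − T₂).
Cᵥ = 3R/2 = 12.47 J/(mol·K).
W = (4.12)(12.47)(430 − 191) = 12280 J.

W ≈ 12.3 kJ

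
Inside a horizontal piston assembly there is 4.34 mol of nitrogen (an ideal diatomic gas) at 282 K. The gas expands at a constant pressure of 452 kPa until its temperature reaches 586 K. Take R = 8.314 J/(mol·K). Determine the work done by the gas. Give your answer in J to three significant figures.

W ≈ 11000 J

Isobaric: W = P ΔV = nR ΔT.
W = (4.34)(8.314)(586 − 282) = 10969 J.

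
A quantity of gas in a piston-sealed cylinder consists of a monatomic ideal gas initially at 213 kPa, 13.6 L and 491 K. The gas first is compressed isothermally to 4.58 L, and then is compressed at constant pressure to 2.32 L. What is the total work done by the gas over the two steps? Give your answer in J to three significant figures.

Step 1 (isothermal): W = P₁V₁ ln(V₂/V₁) = (2897) ln(4.58/13.6) = -3153 J.
After step 1: P = 632.5 kPa, V = 4.58 L, T = 491 K.
Step 2 (isobaric): W = PΔV = (632.5 kPa)(2.32 − 4.58 L) = -1429 J.
W_total = -3153 − 1429 = -4582 J.

W_total ≈ -4580 J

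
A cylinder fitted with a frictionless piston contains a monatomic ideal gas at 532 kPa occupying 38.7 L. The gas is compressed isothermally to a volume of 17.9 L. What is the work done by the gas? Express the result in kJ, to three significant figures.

W ≈ -15.9 kJ

Isothermal: W = nRT ln(V₂/V₁) = P₁V₁ ln(V₂/V₁).
P₁V₁ = (532 kPa)(38.7 L) = 20588 J.
W = 20588 × ln(17.9/38.7) = 20588 × -0.771
W_by_gas = -15874 J.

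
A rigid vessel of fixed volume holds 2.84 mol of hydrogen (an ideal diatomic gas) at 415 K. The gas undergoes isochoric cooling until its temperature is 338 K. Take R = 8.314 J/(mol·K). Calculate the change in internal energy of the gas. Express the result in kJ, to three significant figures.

ΔU ≈ -4.55 kJ

Constant volume ⇒ W = 0, so Q = ΔU = nCᵥΔT with Cᵥ = 5R/2 = 20.79 J/(mol·K).
ΔU = (2.84)(20.79)(338 − 415) = -4545 J.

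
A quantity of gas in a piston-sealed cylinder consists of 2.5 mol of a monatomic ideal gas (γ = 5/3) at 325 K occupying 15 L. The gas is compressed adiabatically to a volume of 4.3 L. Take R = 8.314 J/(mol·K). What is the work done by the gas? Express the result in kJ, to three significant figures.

W ≈ -13.2 kJ

Adiabatic: TV^(γ−1) = const with γ = 5/3.
T₂ = T₁ (V₁/V₂)^(γ−1) = 325 × (15/4.3)^0.667 = 325 × 2.3 = 747.5 K.
W_by = nCᵥ(T₁ − T₂) = (2.5)(12.47)(325 − 747.5) = -13174 J.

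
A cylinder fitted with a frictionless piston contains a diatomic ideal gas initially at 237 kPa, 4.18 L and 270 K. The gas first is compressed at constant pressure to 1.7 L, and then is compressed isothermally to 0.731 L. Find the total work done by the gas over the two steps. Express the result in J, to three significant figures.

W_total ≈ -928 J

Step 1 (isobaric): W = PΔV = (237 kPa)(1.7 − 4.18 L) = -587.8 J.
After step 1: P = 237 kPa, V = 1.7 L, T = 109.8 K.
Step 2 (isothermal): W = P₁V₁ ln(V₂/V₁) = (402.9) ln(0.731/1.7) = -340 J.
W_total = -587.8 − 340 = -927.8 J.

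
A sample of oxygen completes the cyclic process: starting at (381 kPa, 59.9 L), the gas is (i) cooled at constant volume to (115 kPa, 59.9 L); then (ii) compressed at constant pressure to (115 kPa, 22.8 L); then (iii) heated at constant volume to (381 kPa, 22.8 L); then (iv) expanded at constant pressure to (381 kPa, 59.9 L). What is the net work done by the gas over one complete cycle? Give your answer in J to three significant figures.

Constant-volume legs do no work.
W(ii) = (115)(22.8 − 59.9) = -4266 J; W(iv) = (381)(59.9 − 22.8) = 14135 J.
W_net = -4266 + 14135 = 9869 J (the clockwise enclosed area).

W_net ≈ 9870 J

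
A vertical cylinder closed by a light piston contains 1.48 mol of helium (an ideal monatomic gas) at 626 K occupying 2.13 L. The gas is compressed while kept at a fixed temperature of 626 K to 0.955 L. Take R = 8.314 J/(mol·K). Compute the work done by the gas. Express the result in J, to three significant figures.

W ≈ -6180 J

Isothermal: W = nRT ln(V₂/V₁).
W = (1.48)(8.314)(626) × ln(0.955/2.13)
  = 7703 × -0.8022
W_by_gas = -6179 J.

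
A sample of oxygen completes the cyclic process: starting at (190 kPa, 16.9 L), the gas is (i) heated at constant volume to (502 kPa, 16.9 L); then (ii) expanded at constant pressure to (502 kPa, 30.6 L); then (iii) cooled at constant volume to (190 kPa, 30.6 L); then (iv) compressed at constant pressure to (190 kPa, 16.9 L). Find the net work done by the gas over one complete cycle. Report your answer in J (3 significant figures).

W_net ≈ 4270 J

Constant-volume legs do no work.
W(ii) = (502)(30.6 − 16.9) = 6877 J; W(iv) = (190)(16.9 − 30.6) = -2603 J.
W_net = 6877 − 2603 = 4274 J (the clockwise enclosed area).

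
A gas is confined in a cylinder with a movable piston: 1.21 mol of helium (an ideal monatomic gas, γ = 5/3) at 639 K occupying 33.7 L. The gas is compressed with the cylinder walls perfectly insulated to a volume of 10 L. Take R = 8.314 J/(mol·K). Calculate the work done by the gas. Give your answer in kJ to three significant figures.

Adiabatic: TV^(γ−1) = const with γ = 5/3.
T₂ = T₁ (V₁/V₂)^(γ−1) = 639 × (33.7/10)^0.667 = 639 × 2.248 = 1436 K.
W_by = nCᵥ(T₁ − T₂) = (1.21)(12.47)(639 − 1436) = -12032 J.

W ≈ -12.0 kJ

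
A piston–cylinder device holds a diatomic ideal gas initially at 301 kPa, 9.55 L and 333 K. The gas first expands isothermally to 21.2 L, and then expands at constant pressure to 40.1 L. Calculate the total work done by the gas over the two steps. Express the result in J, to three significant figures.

Step 1 (isothermal): W = P₁V₁ ln(V₂/V₁) = (2875) ln(21.2/9.55) = 2292 J.
After step 1: P = 135.6 kPa, V = 21.2 L, T = 333 K.
Step 2 (isobaric): W = PΔV = (135.6 kPa)(40.1 − 21.2 L) = 2563 J.
W_total = 2292 + 2563 = 4855 J.

W_total ≈ 4860 J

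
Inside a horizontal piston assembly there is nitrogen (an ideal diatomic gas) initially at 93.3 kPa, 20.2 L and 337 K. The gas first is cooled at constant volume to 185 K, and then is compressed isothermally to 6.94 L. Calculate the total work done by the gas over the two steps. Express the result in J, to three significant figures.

Step 1 (isochoric): W = 0 (constant volume).
After step 1: P = 51.22 kPa (V unchanged).
Step 2 (isothermal): W = P₁V₁ ln(V₂/V₁) = (1035) ln(6.94/20.2) = -1105 J.
W_total = 0 − 1105 = -1105 J.

W_total ≈ -1110 J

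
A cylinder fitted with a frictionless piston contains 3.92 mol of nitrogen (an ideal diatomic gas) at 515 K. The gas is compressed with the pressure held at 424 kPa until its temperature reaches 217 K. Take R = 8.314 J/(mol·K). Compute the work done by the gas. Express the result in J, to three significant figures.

Isobaric: W = P ΔV = nR ΔT.
W = (3.92)(8.314)(217 − 515) = -9712 J.

W ≈ -9710 J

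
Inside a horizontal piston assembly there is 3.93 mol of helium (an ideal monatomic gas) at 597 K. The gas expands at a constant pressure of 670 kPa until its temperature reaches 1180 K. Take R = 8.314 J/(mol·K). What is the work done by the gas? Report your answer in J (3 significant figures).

Isobaric: W = P ΔV = nR ΔT.
W = (3.93)(8.314)(1180 − 597) = 19049 J.

W ≈ 19000 J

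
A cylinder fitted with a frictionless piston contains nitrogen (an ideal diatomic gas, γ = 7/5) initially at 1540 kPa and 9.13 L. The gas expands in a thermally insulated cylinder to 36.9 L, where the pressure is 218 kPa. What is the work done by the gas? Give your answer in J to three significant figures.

W ≈ 15000 J

Adiabatic: W = (P₁V₁ − P₂V₂)/(γ − 1) with γ = 7/5.
P₁V₁ = 14060 J, P₂V₂ = 8044 J.
W = (14060 − 8044) / 0.4 = 15040 J.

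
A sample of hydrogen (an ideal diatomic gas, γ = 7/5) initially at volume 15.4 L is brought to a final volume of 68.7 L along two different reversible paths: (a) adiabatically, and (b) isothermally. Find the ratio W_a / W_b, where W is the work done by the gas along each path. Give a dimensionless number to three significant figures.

W_a / W_b ≈ 0.753

Path (a) adiabatic: W = P₁V₁(1 − (V₁/V₂)^(γ−1))/(γ−1) → W_a/(P₁V₁) = 1.125.
Path (b) isothermal: W = P₁V₁ ln(V₂/V₁) → W_b/(P₁V₁) = 1.495.
W_a / W_b = 1.125 / 1.495 = 0.7526.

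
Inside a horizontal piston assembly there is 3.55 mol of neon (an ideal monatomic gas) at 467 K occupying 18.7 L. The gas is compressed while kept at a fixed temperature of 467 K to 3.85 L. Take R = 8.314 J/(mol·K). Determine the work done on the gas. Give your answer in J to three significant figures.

Isothermal: W = nRT ln(V₂/V₁).
W = (3.55)(8.314)(467) × ln(3.85/18.7)
  = 13783 × -1.58
W_by_gas = -21784 J; work on gas = −W_by = 21784 J.

W ≈ 21800 J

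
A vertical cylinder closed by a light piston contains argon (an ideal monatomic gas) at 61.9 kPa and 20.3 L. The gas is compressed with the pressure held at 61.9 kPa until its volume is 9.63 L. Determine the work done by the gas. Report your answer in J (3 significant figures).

Isobaric: W = P ΔV.
W = (61.9 kPa)(9.63 − 20.3 L) = (61.9)(-10.67) = -660.5 J.

W ≈ -660 J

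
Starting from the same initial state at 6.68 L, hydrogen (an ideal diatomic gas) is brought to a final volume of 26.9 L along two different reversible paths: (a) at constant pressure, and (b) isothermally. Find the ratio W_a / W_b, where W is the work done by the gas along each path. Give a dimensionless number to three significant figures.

Path (a) isobaric: W = P₁(V₂ − V₁) → W_a/(P₁V₁) = 3.027.
Path (b) isothermal: W = P₁V₁ ln(V₂/V₁) → W_b/(P₁V₁) = 1.393.
W_a / W_b = 3.027 / 1.393 = 2.173.

W_a / W_b ≈ 2.17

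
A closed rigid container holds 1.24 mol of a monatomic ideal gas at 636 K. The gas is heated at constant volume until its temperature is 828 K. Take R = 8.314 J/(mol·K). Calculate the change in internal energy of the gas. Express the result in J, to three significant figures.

Constant volume ⇒ W = 0, so Q = ΔU = nCᵥΔT with Cᵥ = 3R/2 = 12.47 J/(mol·K).
ΔU = (1.24)(12.47)(828 − 636) = 2969 J.

ΔU ≈ 2970 J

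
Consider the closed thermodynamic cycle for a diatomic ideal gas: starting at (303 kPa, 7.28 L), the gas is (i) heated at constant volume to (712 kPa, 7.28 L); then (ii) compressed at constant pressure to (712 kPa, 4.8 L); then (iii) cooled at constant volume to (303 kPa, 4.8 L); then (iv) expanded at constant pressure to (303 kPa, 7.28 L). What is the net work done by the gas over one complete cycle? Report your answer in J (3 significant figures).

W_net ≈ -1010 J

Constant-volume legs do no work.
W(ii) = (712)(4.8 − 7.28) = -1766 J; W(iv) = (303)(7.28 − 4.8) = 751.4 J.
W_net = -1766 + 751.4 = -1014 J (the counter-clockwise enclosed area).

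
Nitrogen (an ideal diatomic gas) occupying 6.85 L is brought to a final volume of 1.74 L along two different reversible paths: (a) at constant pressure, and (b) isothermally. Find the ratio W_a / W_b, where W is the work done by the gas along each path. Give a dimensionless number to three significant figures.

Path (a) isobaric: W = P₁(V₂ − V₁) → W_a/(P₁V₁) = -0.746.
Path (b) isothermal: W = P₁V₁ ln(V₂/V₁) → W_b/(P₁V₁) = -1.37.
W_a / W_b = -0.746 / -1.37 = 0.5444.

W_a / W_b ≈ 0.544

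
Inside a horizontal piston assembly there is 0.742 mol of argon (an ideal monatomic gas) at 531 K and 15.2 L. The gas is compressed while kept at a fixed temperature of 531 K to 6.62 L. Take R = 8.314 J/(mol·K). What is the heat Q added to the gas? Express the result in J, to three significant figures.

Q ≈ -2720 J

Isothermal ⇒ ΔU = 0, so Q = W = nRT ln(V₂/V₁).
Q = (0.742)(8.314)(531) ln(6.62/15.2) = 3276 × -0.8312 = -2723 J.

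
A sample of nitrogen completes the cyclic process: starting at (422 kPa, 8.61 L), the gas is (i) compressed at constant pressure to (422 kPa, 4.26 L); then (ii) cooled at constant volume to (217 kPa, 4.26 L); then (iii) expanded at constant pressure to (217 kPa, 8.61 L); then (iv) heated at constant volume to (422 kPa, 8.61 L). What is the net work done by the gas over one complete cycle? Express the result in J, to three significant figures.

W_net ≈ -892 J

Constant-volume legs do no work.
W(i) = (422)(4.26 − 8.61) = -1836 J; W(iii) = (217)(8.61 − 4.26) = 943.9 J.
W_net = -1836 + 943.9 = -891.7 J (the counter-clockwise enclosed area).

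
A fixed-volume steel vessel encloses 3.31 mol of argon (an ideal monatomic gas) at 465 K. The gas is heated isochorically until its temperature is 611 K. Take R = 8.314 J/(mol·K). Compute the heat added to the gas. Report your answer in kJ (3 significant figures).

Q ≈ 6.03 kJ

Constant volume ⇒ W = 0, so Q = ΔU = nCᵥΔT with Cᵥ = 3R/2 = 12.47 J/(mol·K).
ΔU = (3.31)(12.47)(611 − 465) = 6027 J.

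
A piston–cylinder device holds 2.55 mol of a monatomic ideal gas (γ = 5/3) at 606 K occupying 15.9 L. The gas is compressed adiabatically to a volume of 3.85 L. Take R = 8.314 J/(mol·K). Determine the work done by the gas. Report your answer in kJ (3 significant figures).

Adiabatic: TV^(γ−1) = const with γ = 5/3.
T₂ = T₁ (V₁/V₂)^(γ−1) = 606 × (15.9/3.85)^0.667 = 606 × 2.574 = 1560 K.
W_by = nCᵥ(T₁ − T₂) = (2.55)(12.47)(606 − 1560) = -30335 J.

W ≈ -30.3 kJ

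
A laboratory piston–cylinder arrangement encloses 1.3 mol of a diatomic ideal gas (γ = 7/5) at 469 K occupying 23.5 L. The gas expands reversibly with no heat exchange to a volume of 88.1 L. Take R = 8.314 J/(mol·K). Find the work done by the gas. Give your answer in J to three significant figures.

W ≈ 5200 J

Adiabatic: TV^(γ−1) = const with γ = 7/5.
T₂ = T₁ (V₁/V₂)^(γ−1) = 469 × (23.5/88.1)^0.4 = 469 × 0.5894 = 276.4 K.
W_by = nCᵥ(T₁ − T₂) = (1.3)(20.79)(469 − 276.4) = 5203 J.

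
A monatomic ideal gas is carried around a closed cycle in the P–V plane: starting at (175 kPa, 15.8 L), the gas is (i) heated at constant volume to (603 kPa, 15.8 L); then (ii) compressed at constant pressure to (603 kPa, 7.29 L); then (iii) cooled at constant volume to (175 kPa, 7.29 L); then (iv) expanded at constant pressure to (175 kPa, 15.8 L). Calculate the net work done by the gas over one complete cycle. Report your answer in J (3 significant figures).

Constant-volume legs do no work.
W(ii) = (603)(7.29 − 15.8) = -5132 J; W(iv) = (175)(15.8 − 7.29) = 1489 J.
W_net = -5132 + 1489 = -3642 J (the counter-clockwise enclosed area).

W_net ≈ -3640 J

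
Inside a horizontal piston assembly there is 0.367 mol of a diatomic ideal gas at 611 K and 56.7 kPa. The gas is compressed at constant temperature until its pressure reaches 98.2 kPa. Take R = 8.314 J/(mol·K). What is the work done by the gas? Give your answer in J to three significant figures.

W ≈ -1020 J

Isothermal process: W = nRT ln(V₂/V₁) = nRT ln(P₁/P₂).
W = (0.367)(8.314)(611) × ln(56.7/98.2)
  = 1864 × ln(0.5774) = 1864 × -0.5492
W_by_gas = -1024 J.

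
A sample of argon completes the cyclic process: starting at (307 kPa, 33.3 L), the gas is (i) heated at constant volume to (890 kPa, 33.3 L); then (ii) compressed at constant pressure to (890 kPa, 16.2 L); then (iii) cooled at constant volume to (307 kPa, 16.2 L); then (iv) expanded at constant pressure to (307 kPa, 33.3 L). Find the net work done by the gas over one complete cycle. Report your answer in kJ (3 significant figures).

W_net ≈ -9.97 kJ

Constant-volume legs do no work.
W(ii) = (890)(16.2 − 33.3) = -15219 J; W(iv) = (307)(33.3 − 16.2) = 5250 J.
W_net = -15219 + 5250 = -9969 J (the counter-clockwise enclosed area).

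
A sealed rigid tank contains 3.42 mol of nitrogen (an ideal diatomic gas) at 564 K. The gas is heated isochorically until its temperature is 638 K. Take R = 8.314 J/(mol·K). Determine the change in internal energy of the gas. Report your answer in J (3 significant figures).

ΔU ≈ 5260 J

Constant volume ⇒ W = 0, so Q = ΔU = nCᵥΔT with Cᵥ = 5R/2 = 20.79 J/(mol·K).
ΔU = (3.42)(20.79)(638 − 564) = 5260 J.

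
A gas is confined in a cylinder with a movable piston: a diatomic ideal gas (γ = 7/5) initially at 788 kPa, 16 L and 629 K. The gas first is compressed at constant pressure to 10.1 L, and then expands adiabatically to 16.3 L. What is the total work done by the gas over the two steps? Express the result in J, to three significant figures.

Step 1 (isobaric): W = PΔV = (788 kPa)(10.1 − 16 L) = -4649 J.
After step 1: P = 788 kPa, V = 10.1 L, T = 397.1 K.
Step 2 (adiabatic): W = (P₁V₁ − P₂V₂)/(γ−1) = (7959 − 6572)/0.4 = 3467 J.
W_total = -4649 + 3467 = -1182 J.

W_total ≈ -1180 J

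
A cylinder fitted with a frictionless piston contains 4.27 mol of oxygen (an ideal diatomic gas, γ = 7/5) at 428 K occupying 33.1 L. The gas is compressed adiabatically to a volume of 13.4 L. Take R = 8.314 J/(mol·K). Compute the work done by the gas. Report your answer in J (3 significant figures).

Adiabatic: TV^(γ−1) = const with γ = 7/5.
T₂ = T₁ (V₁/V₂)^(γ−1) = 428 × (33.1/13.4)^0.4 = 428 × 1.436 = 614.5 K.
W_by = nCᵥ(T₁ − T₂) = (4.27)(20.79)(428 − 614.5) = -16554 J.

W ≈ -16600 J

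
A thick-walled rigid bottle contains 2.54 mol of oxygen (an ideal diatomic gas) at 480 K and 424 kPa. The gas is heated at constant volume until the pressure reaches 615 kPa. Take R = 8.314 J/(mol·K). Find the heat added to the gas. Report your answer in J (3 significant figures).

Q ≈ 11400 J

Constant volume ⇒ W = 0, so Q = ΔU = nCᵥΔT with Cᵥ = 5R/2 = 20.79 J/(mol·K).
At constant V, T₂/T₁ = P₂/P₁ ⇒ ΔT = T₁(P₂/P₁ − 1) = 480·(615/424 − 1) = 216.2 K.
ΔU = (2.54)(20.79)(216.2) = 11415 J.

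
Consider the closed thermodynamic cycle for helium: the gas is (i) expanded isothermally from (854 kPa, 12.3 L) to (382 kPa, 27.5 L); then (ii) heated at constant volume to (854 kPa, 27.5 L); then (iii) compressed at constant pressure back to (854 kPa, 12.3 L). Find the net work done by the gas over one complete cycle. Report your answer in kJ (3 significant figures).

Leg (i): W = PᵢVᵢ ln(V_f/Vᵢ) = (10504) ln(27.5/12.3) = 8452 J.
Leg (ii): W = 0.
Leg (iii): W = PΔV = (854)(12.3 − 27.5) = -12981 J.
W_net = 8452 − 12981 = -4529 J.

W_net ≈ -4.53 kJ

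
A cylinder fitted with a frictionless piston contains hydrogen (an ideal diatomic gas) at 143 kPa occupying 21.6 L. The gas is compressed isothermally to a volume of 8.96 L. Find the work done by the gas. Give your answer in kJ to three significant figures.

W ≈ -2.72 kJ

Isothermal: W = nRT ln(V₂/V₁) = P₁V₁ ln(V₂/V₁).
P₁V₁ = (143 kPa)(21.6 L) = 3089 J.
W = 3089 × ln(8.96/21.6) = 3089 × -0.8799
W_by_gas = -2718 J.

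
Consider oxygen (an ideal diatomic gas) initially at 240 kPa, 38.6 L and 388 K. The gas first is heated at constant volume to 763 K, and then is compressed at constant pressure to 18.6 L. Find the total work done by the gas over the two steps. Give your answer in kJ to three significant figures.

W_total ≈ -9.44 kJ

Step 1 (isochoric): W = 0 (constant volume).
After step 1: P = 472 kPa (V unchanged).
Step 2 (isobaric): W = PΔV = (472 kPa)(18.6 − 38.6 L) = -9439 J.
W_total = 0 − 9439 = -9439 J.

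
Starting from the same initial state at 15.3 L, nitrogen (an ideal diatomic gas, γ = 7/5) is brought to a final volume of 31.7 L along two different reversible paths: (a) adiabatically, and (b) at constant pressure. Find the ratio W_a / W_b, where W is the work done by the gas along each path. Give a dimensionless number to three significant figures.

W_a / W_b ≈ 0.590

Path (a) adiabatic: W = P₁V₁(1 − (V₁/V₂)^(γ−1))/(γ−1) → W_a/(P₁V₁) = 0.6319.
Path (b) isobaric: W = P₁(V₂ − V₁) → W_b/(P₁V₁) = 1.072.
W_a / W_b = 0.6319 / 1.072 = 0.5895.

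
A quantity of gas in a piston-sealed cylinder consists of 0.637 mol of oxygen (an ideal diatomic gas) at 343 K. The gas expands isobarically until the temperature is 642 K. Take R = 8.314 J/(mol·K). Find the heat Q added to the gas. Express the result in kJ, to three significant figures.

Isobaric: W = nRΔT = (0.637)(8.314)(299) = 1584 J.
ΔU = nCᵥΔT with Cᵥ = 5R/2: ΔU = (0.637)(20.79)(299) = 3959 J.
Q = ΔU + W = 3959 + 1584 = 5542 J.

Q ≈ 5.54 kJ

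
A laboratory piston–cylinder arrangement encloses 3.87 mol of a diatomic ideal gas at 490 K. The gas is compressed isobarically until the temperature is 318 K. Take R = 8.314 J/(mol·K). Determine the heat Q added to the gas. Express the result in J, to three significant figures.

Isobaric: W = nRΔT = (3.87)(8.314)(-172) = -5534 J.
ΔU = nCᵥΔT with Cᵥ = 5R/2: ΔU = (3.87)(20.79)(-172) = -13835 J.
Q = ΔU + W = -13835 − 5534 = -19369 J.

Q ≈ -19400 J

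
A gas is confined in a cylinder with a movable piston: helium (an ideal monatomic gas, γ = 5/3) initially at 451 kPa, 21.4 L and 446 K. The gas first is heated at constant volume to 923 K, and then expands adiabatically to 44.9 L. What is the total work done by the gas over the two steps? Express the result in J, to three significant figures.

Step 1 (isochoric): W = 0 (constant volume).
After step 1: P = 933.3 kPa (V unchanged).
Step 2 (adiabatic): W = (P₁V₁ − P₂V₂)/(γ−1) = (19974 − 12187)/0.667 = 11680 J.
W_total = 0 + 11680 = 11680 J.

W_total ≈ 11700 J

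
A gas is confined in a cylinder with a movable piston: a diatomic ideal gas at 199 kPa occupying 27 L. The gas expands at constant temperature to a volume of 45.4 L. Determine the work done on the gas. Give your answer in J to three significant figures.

W ≈ -2790 J

Isothermal: W = nRT ln(V₂/V₁) = P₁V₁ ln(V₂/V₁).
P₁V₁ = (199 kPa)(27 L) = 5373 J.
W = 5373 × ln(45.4/27) = 5373 × 0.5197
W_by_gas = 2792 J; work on gas = −W_by = -2792 J.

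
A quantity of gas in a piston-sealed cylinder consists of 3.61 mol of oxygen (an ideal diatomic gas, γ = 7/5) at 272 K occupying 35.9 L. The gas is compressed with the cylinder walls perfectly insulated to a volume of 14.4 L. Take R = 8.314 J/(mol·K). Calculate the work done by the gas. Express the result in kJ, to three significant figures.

Adiabatic: TV^(γ−1) = const with γ = 7/5.
T₂ = T₁ (V₁/V₂)^(γ−1) = 272 × (35.9/14.4)^0.4 = 272 × 1.441 = 392 K.
W_by = nCᵥ(T₁ − T₂) = (3.61)(20.79)(272 − 392) = -9002 J.

W ≈ -9.00 kJ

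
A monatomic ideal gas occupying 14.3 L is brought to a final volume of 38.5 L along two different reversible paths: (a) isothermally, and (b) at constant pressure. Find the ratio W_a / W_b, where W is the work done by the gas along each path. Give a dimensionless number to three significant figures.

Path (a) isothermal: W = P₁V₁ ln(V₂/V₁) → W_a/(P₁V₁) = 0.9904.
Path (b) isobaric: W = P₁(V₂ − V₁) → W_b/(P₁V₁) = 1.692.
W_a / W_b = 0.9904 / 1.692 = 0.5852.

W_a / W_b ≈ 0.585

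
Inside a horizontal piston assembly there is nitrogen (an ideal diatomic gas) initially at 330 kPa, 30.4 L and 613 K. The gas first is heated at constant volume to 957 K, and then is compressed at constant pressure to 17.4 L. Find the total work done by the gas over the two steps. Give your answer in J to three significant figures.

Step 1 (isochoric): W = 0 (constant volume).
After step 1: P = 515.2 kPa (V unchanged).
Step 2 (isobaric): W = PΔV = (515.2 kPa)(17.4 − 30.4 L) = -6697 J.
W_total = 0 − 6697 = -6697 J.

W_total ≈ -6700 J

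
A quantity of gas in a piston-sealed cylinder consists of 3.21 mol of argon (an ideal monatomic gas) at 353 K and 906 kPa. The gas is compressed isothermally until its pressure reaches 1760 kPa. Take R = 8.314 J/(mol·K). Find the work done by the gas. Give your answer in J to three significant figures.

Isothermal process: W = nRT ln(V₂/V₁) = nRT ln(P₁/P₂).
W = (3.21)(8.314)(353) × ln(906/1760)
  = 9421 × ln(0.5148) = 9421 × -0.664
W_by_gas = -6256 J.

W ≈ -6260 J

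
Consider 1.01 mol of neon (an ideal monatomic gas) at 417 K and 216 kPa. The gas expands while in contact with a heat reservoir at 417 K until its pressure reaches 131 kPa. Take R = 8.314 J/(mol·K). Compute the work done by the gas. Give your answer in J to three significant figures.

W ≈ 1750 J

Isothermal process: W = nRT ln(V₂/V₁) = nRT ln(P₁/P₂).
W = (1.01)(8.314)(417) × ln(216/131)
  = 3502 × ln(1.649) = 3502 × 0.5001
W_by_gas = 1751 J.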